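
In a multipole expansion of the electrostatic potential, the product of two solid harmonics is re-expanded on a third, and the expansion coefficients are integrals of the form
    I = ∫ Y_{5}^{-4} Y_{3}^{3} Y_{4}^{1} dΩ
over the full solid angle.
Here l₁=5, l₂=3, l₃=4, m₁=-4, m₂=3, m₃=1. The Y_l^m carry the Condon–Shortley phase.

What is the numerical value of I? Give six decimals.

-0.186208

m-sum 0 ✓  L=12 even ✓  2≤4≤8 ✓
Π(2lᵢ+1) = 11×7×9 = 693
triangle coeff Δ(5,3,4) = 1/180180
Σ_t [1,3]: t=1:−1/576 t=2:+1/144 t=3:−1/576 = 1/288
(3j)²=20/1001 [(5 3 4; 0 0 0)], sign=+1
Σ_t [4,4]: t=4:+1/5760 = 1/5760
(3j)²=9/286 [(5 3 4; -4 3 1)], sign=-1
⇒ 4πI² = 810/1859
I = (-1)√(810/1859/(4π)) = -0.18620781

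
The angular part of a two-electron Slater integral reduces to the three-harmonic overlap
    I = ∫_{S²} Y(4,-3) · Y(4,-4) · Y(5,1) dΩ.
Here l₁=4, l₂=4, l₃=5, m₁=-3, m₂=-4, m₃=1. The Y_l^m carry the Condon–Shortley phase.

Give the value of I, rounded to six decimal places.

m-sum = -3 − 4 + 1 = -6 ≠ 0 ⇒ I = 0

0.000000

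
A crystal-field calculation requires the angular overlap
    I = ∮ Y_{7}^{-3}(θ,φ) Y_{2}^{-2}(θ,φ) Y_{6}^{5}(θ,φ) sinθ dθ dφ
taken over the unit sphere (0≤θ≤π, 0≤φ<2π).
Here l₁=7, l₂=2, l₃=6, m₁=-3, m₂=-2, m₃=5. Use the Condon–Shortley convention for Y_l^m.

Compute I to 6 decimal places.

L=15 odd ⇒ parity kills the (l;000) factor ⇒ I = 0

0.000000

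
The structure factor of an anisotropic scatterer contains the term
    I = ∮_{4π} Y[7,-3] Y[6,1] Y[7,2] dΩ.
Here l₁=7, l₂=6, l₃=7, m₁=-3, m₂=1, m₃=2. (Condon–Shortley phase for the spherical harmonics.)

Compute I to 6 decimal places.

Rules hold: Σm=0, L=20 even, 1≤7≤13.
N = 15·13·15 = 2925
Δ = 6!·8!·6!/21! = 1/2444321880
Racah Σ t=0..6: t=0:+1/2612736000 t=1:−1/20736000 t=2:+1/1658880 t=3:−1/746496 t=4:+1/1658880 t=5:−1/20736000 t=6:+1/2612736000 = -1/4354560
⇒ 3j(7 6 7; 0 0 0)² = 1000/138567, sgn +1
Racah Σ t=2..6: t=2:+1/232243200 t=3:−1/8709120 t=4:+1/2488320 t=5:−1/4147200 t=6:+1/49766400 = 7/99532800
⇒ 3j(7 6 7; -3 1 2)² = 1715/369512, sgn -1
4πI² = N·(3j₀)²·(3jₘ)² = 16078125/164109517
I = -1·√(0.0979719/4π) = -0.08829699

-0.088297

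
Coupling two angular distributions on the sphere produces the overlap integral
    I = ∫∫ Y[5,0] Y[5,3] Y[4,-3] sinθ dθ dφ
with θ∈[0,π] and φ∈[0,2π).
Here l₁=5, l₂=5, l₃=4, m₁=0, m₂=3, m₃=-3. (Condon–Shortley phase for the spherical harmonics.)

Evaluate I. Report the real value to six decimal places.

0.130198

Rules hold: Σm=0, L=14 even, 0≤4≤10.
N = 11·11·9 = 1089
Δ = 6!·4!·4!/15! = 1/3153150
Racah Σ t=1..5: t=1:−1/69120 t=2:+1/1728 t=3:−1/576 t=4:+1/1728 t=5:−1/69120 = -7/11520
⇒ 3j(5 5 4; 0 0 0)² = 2/143, sgn -1
Racah Σ t=4..5: t=4:+1/6912 t=5:−1/17280 = 1/11520
⇒ 3j(5 5 4; 0 3 -3)² = 2/143, sgn -1
4πI² = N·(3j₀)²·(3jₘ)² = 36/169
I = +1·√(0.213018/4π) = 0.13019760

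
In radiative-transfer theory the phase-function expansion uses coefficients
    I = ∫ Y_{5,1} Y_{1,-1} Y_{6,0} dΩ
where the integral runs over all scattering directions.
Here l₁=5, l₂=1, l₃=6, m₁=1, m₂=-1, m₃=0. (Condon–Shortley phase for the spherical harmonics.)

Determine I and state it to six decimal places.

0.158246

m-sum 0 ✓  L=12 even ✓  4≤6≤6 ✓
Π(2lᵢ+1) = 11×3×13 = 429
triangle coeff Δ(5,1,6) = 1/858
Σ_t [0,0]: t=0:+1/14400 = 1/14400
(3j)²=6/143 [(5 1 6; 0 0 0)], sign=+1
Σ_t [0,0]: t=0:+1/34560 = 1/34560
(3j)²=5/286 [(5 1 6; 1 -1 0)], sign=+1
⇒ 4πI² = 45/143
I = (+1)√(45/143/(4π)) = 0.15824621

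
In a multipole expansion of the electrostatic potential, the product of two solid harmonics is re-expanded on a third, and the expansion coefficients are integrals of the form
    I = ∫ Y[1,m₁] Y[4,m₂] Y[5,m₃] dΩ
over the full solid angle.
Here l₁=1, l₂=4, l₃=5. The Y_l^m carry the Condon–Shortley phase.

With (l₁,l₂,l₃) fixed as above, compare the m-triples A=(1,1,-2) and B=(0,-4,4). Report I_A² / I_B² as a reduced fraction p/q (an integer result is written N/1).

l's match ⇒ only the (l;m) 3-j factors differ between A and B.
A: triangle coeff Δ(1,4,5) = 1/495; Σ_t [0,0]: t=0:+1/1440 = 1/1440; (3j)²=7/165 [(1 4 5; 1 1 -2)], sign=-1
B: triangle coeff Δ(1,4,5) = 1/495; Σ_t [0,0]: t=0:+1/40320 = 1/40320; (3j)²=1/55 [(1 4 5; 0 -4 4)], sign=-1
I_A²/I_B² = (7/165)/(1/55) = 7/3

7/3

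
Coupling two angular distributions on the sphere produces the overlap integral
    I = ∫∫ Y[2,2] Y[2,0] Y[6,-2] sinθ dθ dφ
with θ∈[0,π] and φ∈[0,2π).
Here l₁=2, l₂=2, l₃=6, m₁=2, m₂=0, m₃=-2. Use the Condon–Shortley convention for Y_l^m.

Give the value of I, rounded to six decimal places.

0.000000

triangle: need 0≤l₃≤4, have 6; I=0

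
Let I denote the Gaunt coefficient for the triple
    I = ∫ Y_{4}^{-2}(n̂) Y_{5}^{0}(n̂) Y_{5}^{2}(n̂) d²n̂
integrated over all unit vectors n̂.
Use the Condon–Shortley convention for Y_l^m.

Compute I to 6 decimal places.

-0.099440

m-sum 0 ✓  L=14 even ✓  1≤5≤9 ✓
Π(2lᵢ+1) = 9×11×11 = 1089
triangle coeff Δ(4,5,5) = 1/3153150
Σ_t [0,4]: t=0:+1/69120 t=1:−1/1728 t=2:+1/576 t=3:−1/1728 t=4:+1/69120 = 7/11520
(3j)²=2/143 [(4 5 5; 0 0 0)], sign=-1
Σ_t [2,4]: t=2:+1/3456 t=3:−1/1728 t=4:+1/11520 = -7/34560
(3j)²=7/858 [(4 5 5; -2 0 2)], sign=+1
⇒ 4πI² = 21/169
I = (-1)√(21/169/(4π)) = -0.09944006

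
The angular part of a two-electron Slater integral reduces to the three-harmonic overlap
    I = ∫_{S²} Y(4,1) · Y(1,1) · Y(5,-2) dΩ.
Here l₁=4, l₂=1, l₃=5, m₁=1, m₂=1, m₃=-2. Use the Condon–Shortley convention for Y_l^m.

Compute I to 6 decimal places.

Rules hold: Σm=0, L=10 even, 3≤5≤5.
N = 9·3·11 = 297
Δ = 0!·8!·2!/11! = 1/495
Racah Σ t=0..0: t=0:+1/576 = 1/576
⇒ 3j(4 1 5; 0 0 0)² = 5/99, sgn -1
Racah Σ t=0..0: t=0:+1/1440 = 1/1440
⇒ 3j(4 1 5; 1 1 -2)² = 7/165, sgn -1
4πI² = N·(3j₀)²·(3jₘ)² = 7/11
I = +1·√(0.636364/4π) = 0.22503380

0.225034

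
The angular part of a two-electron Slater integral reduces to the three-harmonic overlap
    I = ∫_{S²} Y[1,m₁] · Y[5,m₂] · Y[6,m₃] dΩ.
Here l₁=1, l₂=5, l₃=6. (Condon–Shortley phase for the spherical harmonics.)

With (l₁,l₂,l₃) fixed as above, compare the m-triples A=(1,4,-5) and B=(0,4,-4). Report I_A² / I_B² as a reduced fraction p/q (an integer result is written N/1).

Shared (l₁,l₂,l₃)=(1,5,6): N and (l;000)² cancel in I_A²/I_B².
A: Δ = 0!·2!·10!/13! = 1/858; Racah Σ t=0..0: t=0:+1/725760 = 1/725760; ⇒ 3j(1 5 6; 1 4 -5)² = 5/78, sgn -1
B: Δ = 0!·2!·10!/13! = 1/858; Racah Σ t=0..0: t=0:+1/362880 = 1/362880; ⇒ 3j(1 5 6; 0 4 -4)² = 10/429, sgn +1
I_A²/I_B² = (5/78)/(10/429) = 11/4

11/4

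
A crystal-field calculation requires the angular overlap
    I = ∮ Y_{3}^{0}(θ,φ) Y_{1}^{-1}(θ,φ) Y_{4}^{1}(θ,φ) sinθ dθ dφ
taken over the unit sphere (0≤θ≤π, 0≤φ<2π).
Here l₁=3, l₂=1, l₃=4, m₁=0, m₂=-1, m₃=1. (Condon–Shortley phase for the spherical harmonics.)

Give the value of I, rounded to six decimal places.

m-sum 0 ✓  L=8 even ✓  2≤4≤4 ✓
Π(2lᵢ+1) = 7×3×9 = 189
triangle coeff Δ(3,1,4) = 1/252
Σ_t [0,0]: t=0:+1/36 = 1/36
(3j)²=4/63 [(3 1 4; 0 0 0)], sign=+1
Σ_t [0,0]: t=0:+1/72 = 1/72
(3j)²=5/126 [(3 1 4; 0 -1 1)], sign=-1
⇒ 4πI² = 10/21
I = (-1)√(10/21/(4π)) = -0.19466390

-0.194664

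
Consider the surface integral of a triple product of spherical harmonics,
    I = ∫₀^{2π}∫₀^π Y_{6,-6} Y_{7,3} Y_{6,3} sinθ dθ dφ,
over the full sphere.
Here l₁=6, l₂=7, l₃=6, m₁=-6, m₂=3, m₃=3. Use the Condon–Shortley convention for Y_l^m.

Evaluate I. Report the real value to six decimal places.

0.000000

Σlᵢ=19 odd — θ-integrand is odd under cosθ→−cosθ; I=0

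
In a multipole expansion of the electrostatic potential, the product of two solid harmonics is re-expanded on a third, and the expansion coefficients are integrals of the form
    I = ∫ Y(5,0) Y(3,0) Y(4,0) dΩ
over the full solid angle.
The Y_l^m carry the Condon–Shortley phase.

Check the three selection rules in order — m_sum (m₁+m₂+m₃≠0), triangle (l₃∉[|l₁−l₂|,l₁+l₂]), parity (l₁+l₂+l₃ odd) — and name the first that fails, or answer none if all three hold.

none

m₁+m₂+m₃ = 0 + 0 + 0 = 0  ✓
triangle: |5−3|=2 ≤ l₃=4 ≤ 5+3=8  ✓
parity: l₁+l₂+l₃ = 12 is even  ✓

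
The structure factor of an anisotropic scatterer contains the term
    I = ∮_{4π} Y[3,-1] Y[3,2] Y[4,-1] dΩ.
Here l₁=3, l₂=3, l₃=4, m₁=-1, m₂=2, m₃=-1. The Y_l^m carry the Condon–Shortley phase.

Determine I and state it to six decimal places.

m-sum 0 ✓  L=10 even ✓  0≤4≤6 ✓
Π(2lᵢ+1) = 7×7×9 = 441
triangle coeff Δ(3,3,4) = 1/34650
Σ_t [0,2]: t=0:+1/72 t=1:−1/16 t=2:+1/72 = -5/144
(3j)²=2/77 [(3 3 4; 0 0 0)], sign=-1
Σ_t [1,2]: t=1:−1/144 t=2:+1/48 = 1/72
(3j)²=16/693 [(3 3 4; -1 2 -1)], sign=-1
⇒ 4πI² = 32/121
I = (+1)√(32/121/(4π)) = 0.14506992

0.145070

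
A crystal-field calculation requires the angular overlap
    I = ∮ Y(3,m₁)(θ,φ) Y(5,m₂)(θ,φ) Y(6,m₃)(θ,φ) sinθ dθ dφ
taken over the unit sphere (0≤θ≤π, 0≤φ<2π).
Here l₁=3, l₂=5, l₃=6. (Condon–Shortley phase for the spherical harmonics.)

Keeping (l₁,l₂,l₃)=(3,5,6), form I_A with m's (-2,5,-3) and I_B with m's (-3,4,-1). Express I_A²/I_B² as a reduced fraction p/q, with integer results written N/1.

3/2

Same 3,5,6: normalisation and zero-m 3j drop out of the ratio.
A: Δ: 2! 4! 8! / 15! → 1/675675; sum: t=2:+1/483840 = 1/483840; 3j²(3 5 6; -2 5 -3) = Δ·Π!·Σ² = 6/1001  (sign -1)
B: Δ: 2! 4! 8! / 15! → 1/675675; sum: t=2:+1/241920 = 1/241920; 3j²(3 5 6; -3 4 -1) = Δ·Π!·Σ² = 4/1001  (sign -1)
I_A²/I_B² = (6/1001)/(4/1001) = 3/2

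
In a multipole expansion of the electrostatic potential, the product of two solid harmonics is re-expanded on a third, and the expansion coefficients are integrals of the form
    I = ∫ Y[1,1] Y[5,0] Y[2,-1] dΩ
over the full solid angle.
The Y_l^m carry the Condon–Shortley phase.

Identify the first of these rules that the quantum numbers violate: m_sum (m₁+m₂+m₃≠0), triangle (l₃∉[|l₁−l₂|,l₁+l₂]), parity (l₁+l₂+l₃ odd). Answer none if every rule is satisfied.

m₁+m₂+m₃ = 1 + 0 − 1 = 0  ✓
triangle: |1−5|=4 ≤ l₃=2 ≤ 1+5=6  ✗
parity: l₁+l₂+l₃ = 8 is even

triangle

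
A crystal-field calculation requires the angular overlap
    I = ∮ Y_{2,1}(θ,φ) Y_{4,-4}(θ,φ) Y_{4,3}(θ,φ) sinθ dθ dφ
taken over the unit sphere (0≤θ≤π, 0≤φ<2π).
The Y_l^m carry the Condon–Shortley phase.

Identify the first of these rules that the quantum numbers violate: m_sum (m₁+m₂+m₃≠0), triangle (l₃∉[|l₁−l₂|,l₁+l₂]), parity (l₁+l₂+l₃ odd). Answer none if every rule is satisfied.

none

azimuthal sum: 1 − 4 + 3 = 0  ✓
2 ≤ 4 ≤ 6 (triangle on l)  ✓
L = 2 + 4 + 4 = 10 (even)  ✓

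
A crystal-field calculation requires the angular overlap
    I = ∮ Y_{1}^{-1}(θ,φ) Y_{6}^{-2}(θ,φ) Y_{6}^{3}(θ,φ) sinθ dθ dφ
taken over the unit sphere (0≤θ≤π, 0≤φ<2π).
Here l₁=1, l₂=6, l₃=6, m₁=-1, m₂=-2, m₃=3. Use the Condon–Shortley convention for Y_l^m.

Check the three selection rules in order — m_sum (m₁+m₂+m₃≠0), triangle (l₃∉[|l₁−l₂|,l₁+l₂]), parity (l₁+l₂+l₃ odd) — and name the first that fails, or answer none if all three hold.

parity

azimuthal sum: -1 − 2 + 3 = 0  ✓
5 ≤ 6 ≤ 7 (triangle on l)  ✓
L = 1 + 6 + 6 = 13 (odd)  ✗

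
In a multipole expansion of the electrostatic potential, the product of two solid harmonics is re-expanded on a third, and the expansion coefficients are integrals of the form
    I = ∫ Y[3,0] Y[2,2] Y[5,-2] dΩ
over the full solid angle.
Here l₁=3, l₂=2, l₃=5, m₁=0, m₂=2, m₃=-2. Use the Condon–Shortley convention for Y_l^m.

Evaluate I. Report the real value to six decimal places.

0.141758

Rules hold: Σm=0, L=10 even, 1≤5≤5.
N = 7·5·11 = 385
Δ = 0!·6!·4!/11! = 1/2310
Racah Σ t=0..0: t=0:+1/144 = 1/144
⇒ 3j(3 2 5; 0 0 0)² = 10/231, sgn -1
Racah Σ t=0..0: t=0:+1/864 = 1/864
⇒ 3j(3 2 5; 0 2 -2)² = 1/66, sgn -1
4πI² = N·(3j₀)²·(3jₘ)² = 25/99
I = +1·√(0.252525/4π) = 0.14175797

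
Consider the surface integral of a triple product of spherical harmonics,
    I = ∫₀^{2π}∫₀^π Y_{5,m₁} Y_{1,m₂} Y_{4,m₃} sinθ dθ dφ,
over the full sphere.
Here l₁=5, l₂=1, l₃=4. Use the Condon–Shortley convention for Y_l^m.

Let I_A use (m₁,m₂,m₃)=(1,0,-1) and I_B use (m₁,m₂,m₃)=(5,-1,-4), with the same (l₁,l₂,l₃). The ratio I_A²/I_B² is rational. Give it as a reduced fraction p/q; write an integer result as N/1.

8/15

Shared (l₁,l₂,l₃)=(5,1,4): N and (l;000)² cancel in I_A²/I_B².
A: Δ = 2!·8!·0!/11! = 1/495; Racah Σ t=1..1: t=1:−1/720 = -1/720; ⇒ 3j(5 1 4; 1 0 -1)² = 8/165, sgn +1
B: Δ = 2!·8!·0!/11! = 1/495; Racah Σ t=0..0: t=0:+1/80640 = 1/80640; ⇒ 3j(5 1 4; 5 -1 -4)² = 1/11, sgn +1
I_A²/I_B² = (8/165)/(1/11) = 8/15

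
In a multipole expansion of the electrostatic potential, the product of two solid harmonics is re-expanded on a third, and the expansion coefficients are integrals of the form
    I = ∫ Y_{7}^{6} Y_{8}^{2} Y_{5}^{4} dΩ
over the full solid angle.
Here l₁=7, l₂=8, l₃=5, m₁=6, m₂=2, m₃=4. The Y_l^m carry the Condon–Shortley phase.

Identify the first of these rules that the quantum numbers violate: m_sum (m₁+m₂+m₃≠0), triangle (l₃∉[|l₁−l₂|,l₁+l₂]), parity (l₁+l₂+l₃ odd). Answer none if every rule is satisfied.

m_sum

Σmᵢ = 12  ✗
l₃∈[|l₁−l₂|,l₁+l₂]=[1,15], have l₃=5
Σlᵢ = 20 ⇒ even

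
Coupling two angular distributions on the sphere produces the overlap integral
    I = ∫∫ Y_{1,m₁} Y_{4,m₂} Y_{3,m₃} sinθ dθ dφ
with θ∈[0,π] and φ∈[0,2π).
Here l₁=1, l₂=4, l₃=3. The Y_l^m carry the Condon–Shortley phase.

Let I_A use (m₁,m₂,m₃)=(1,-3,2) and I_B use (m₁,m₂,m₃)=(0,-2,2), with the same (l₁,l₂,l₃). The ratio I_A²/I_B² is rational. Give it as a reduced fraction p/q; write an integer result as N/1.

7/4

Same 1,4,3: normalisation and zero-m 3j drop out of the ratio.
A: Δ: 2! 0! 6! / 9! → 1/252; sum: t=0:+1/240 = 1/240; 3j²(1 4 3; 1 -3 2) = Δ·Π!·Σ² = 1/12  (sign -1)
B: Δ: 2! 0! 6! / 9! → 1/252; sum: t=1:−1/120 = -1/120; 3j²(1 4 3; 0 -2 2) = Δ·Π!·Σ² = 1/21  (sign +1)
I_A²/I_B² = (1/12)/(1/21) = 7/4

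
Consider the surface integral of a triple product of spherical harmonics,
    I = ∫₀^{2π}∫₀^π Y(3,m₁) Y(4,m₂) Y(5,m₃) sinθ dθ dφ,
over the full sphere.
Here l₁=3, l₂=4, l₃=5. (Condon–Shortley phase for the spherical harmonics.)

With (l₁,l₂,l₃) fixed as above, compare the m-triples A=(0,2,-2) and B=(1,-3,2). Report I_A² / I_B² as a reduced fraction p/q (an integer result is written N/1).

Shared (l₁,l₂,l₃)=(3,4,5): N and (l;000)² cancel in I_A²/I_B².
A: Δ = 2!·4!·6!/13! = 1/180180; Racah Σ t=0..2: t=0:+1/8640 t=1:−1/480 t=2:+1/576 = -1/4320; ⇒ 3j(3 4 5; 0 2 -2)² = 1/2145, sgn +1
B: Δ = 2!·4!·6!/13! = 1/180180; Racah Σ t=0..1: t=0:+1/960 t=1:−1/4320 = 7/8640; ⇒ 3j(3 4 5; 1 -3 2)² = 343/12870, sgn -1
I_A²/I_B² = (1/2145)/(343/12870) = 6/343

6/343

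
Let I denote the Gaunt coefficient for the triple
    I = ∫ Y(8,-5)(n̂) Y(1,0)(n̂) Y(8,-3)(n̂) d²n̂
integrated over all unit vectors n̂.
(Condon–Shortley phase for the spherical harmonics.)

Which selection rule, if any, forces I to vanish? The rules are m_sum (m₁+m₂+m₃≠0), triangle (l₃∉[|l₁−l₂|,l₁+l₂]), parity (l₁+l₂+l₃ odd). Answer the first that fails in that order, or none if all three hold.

m_sum

azimuthal sum: -5 + 0 − 3 = -8  ✗
7 ≤ 8 ≤ 9 (triangle on l)
L = 8 + 1 + 8 = 17 (odd)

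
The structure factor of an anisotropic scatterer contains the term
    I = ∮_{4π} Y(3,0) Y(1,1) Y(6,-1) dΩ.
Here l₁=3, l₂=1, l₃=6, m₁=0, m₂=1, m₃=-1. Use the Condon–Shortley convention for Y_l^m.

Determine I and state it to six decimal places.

triangle: need 2≤l₃≤4, have 6; I=0

0.000000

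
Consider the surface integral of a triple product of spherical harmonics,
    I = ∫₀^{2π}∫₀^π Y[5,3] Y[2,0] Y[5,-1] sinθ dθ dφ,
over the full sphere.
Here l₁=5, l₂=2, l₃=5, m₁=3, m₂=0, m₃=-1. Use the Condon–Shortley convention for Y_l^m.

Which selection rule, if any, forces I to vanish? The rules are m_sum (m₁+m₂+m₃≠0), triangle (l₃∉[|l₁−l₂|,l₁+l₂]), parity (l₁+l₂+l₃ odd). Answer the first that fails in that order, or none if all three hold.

m_sum

m₁+m₂+m₃ = 3 + 0 − 1 = 2  ✗
triangle: |5−2|=3 ≤ l₃=5 ≤ 5+2=7
parity: l₁+l₂+l₃ = 12 is even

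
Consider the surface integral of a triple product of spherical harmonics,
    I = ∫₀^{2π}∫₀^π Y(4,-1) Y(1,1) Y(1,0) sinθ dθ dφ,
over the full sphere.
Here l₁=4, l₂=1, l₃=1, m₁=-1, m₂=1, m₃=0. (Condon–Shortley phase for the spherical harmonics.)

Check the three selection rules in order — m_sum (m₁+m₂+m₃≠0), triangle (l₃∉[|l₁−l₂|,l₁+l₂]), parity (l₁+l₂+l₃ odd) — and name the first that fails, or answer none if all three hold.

triangle

azimuthal sum: -1 + 1 + 0 = 0  ✓
3 ≤ 1 ≤ 5 (triangle on l)  ✗
L = 4 + 1 + 1 = 6 (even)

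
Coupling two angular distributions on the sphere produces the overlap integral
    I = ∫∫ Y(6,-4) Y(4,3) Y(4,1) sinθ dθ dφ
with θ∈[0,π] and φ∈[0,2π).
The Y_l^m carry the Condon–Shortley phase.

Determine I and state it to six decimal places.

Rules hold: Σm=0, L=14 even, 2≤4≤10.
N = 13·9·9 = 1053
Δ = 6!·6!·2!/15! = 1/1261260
Racah Σ t=2..4: t=2:+1/4608 t=3:−1/1296 t=4:+1/4608 = -7/20736
⇒ 3j(6 4 4; 0 0 0)² = 20/1287, sgn -1
Racah Σ t=5..6: t=5:−1/28800 t=6:+1/34560 = -1/172800
⇒ 3j(6 4 4; -4 3 1)² = 1/1430, sgn +1
4πI² = N·(3j₀)²·(3jₘ)² = 18/1573
I = -1·√(0.0114431/4π) = -0.03017637

-0.030176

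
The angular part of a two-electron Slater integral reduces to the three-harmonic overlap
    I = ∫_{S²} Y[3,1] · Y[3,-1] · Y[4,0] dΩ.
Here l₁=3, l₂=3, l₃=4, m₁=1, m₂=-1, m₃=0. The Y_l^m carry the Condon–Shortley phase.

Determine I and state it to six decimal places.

-0.025645

m-sum 0 ✓  L=10 even ✓  0≤4≤6 ✓
Π(2lᵢ+1) = 7×7×9 = 441
triangle coeff Δ(3,3,4) = 1/34650
Σ_t [0,2]: t=0:+1/72 t=1:−1/16 t=2:+1/72 = -5/144
(3j)²=2/77 [(3 3 4; 0 0 0)], sign=-1
Σ_t [0,2]: t=0:+1/32 t=1:−1/36 t=2:+1/1152 = 5/1152
(3j)²=1/1386 [(3 3 4; 1 -1 0)], sign=+1
⇒ 4πI² = 1/121
I = (-1)√(1/121/(4π)) = -0.02564498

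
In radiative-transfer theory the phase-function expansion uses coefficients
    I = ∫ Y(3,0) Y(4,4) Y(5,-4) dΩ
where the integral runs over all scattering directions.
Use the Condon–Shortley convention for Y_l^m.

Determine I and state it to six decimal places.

-0.207724

m-sum 0 ✓  L=12 even ✓  1≤5≤7 ✓
Π(2lᵢ+1) = 7×9×11 = 693
triangle coeff Δ(3,4,5) = 1/180180
Σ_t [0,2]: t=0:+1/576 t=1:−1/144 t=2:+1/576 = -1/288
(3j)²=20/1001 [(3 4 5; 0 0 0)], sign=+1
Σ_t [2,2]: t=2:+1/8640 = 1/8640
(3j)²=28/715 [(3 4 5; 0 4 -4)], sign=-1
⇒ 4πI² = 1008/1859
I = (-1)√(1008/1859/(4π)) = -0.20772350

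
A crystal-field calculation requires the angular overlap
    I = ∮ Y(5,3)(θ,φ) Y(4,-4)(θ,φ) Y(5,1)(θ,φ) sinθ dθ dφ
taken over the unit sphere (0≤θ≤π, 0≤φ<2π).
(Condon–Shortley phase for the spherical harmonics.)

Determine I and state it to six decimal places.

-0.168084

m-sum 0 ✓  L=14 even ✓  1≤5≤9 ✓
Π(2lᵢ+1) = 11×9×11 = 1089
triangle coeff Δ(5,4,5) = 1/3153150
Σ_t [0,4]: t=0:+1/69120 t=1:−1/1728 t=2:+1/576 t=3:−1/1728 t=4:+1/69120 = 7/11520
(3j)²=2/143 [(5 4 5; 0 0 0)], sign=-1
Σ_t [0,0]: t=0:+1/27648 = 1/27648
(3j)²=10/429 [(5 4 5; 3 -4 1)], sign=+1
⇒ 4πI² = 60/169
I = (-1)√(60/169/(4π)) = -0.16808437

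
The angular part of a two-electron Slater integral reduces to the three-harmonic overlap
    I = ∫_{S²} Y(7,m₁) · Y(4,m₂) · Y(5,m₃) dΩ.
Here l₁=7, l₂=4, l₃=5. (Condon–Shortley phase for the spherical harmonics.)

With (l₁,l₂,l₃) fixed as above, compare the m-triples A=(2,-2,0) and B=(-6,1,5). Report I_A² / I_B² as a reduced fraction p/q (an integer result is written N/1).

l's match ⇒ only the (l;m) 3-j factors differ between A and B.
A: triangle coeff Δ(7,4,5) = 1/6126120; Σ_t [0,2]: t=0:+1/1036800 t=1:−1/69120 t=2:+1/69120 = 1/1036800; (3j)²=1/7293 [(7 4 5; 2 -2 0)], sign=-1
B: triangle coeff Δ(7,4,5) = 1/6126120; Σ_t [5,5]: t=5:−1/9676800 = -1/9676800; (3j)²=27/952 [(7 4 5; -6 1 5)], sign=-1
I_A²/I_B² = (1/7293)/(27/952) = 56/11583

56/11583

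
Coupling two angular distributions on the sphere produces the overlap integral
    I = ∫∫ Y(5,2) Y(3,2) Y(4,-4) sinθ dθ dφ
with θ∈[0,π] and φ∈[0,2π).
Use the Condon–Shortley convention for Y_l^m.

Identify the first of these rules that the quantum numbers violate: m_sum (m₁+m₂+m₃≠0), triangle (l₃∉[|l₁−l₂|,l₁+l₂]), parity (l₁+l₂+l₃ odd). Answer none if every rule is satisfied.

m₁+m₂+m₃ = 2 + 2 − 4 = 0  ✓
triangle: |5−3|=2 ≤ l₃=4 ≤ 5+3=8  ✓
parity: l₁+l₂+l₃ = 12 is even  ✓

none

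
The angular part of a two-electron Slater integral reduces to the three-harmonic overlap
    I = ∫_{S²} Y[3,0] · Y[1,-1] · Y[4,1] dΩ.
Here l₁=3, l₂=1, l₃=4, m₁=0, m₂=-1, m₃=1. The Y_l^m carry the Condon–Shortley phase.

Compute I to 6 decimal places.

-0.194664

Checks pass: Σm=0; 8 even; l₃=4∈[2,4].
(2·3+1)(2·1+1)(2·4+1) = 189
Δ: 0! 6! 2! / 9! → 1/252
sum: t=0:+1/36 = 1/36
3j²(3 1 4; 0 0 0) = Δ·Π!·Σ² = 4/63  (sign +1)
sum: t=0:+1/72 = 1/72
3j²(3 1 4; 0 -1 1) = Δ·Π!·Σ² = 5/126  (sign -1)
combine: 4πI² = 189·4/63·5/126 = 10/21
take √, sign -1: I = -0.19466390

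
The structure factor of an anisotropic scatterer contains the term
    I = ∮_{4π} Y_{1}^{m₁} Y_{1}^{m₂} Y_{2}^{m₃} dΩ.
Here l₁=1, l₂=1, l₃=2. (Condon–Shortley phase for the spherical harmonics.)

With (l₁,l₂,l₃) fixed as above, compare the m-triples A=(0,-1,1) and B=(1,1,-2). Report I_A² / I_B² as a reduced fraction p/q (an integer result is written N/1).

l's match ⇒ only the (l;m) 3-j factors differ between A and B.
A: triangle coeff Δ(1,1,2) = 1/30; Σ_t [0,0]: t=0:+1/2 = 1/2; (3j)²=1/10 [(1 1 2; 0 -1 1)], sign=-1
B: triangle coeff Δ(1,1,2) = 1/30; Σ_t [0,0]: t=0:+1/4 = 1/4; (3j)²=1/5 [(1 1 2; 1 1 -2)], sign=+1
I_A²/I_B² = (1/10)/(1/5) = 1/2

1/2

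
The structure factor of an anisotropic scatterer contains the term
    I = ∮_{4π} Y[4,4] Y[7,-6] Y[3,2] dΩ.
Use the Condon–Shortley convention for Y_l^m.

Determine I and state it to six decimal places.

m-sum 0 ✓  L=14 even ✓  3≤3≤11 ✓
Π(2lᵢ+1) = 9×15×7 = 945
triangle coeff Δ(4,7,3) = 1/45045
Σ_t [4,4]: t=4:+1/20736 = 1/20736
(3j)²=35/1287 [(4 7 3; 0 0 0)], sign=-1
Σ_t [0,0]: t=0:+1/4838400 = 1/4838400
(3j)²=1/35 [(4 7 3; 4 -6 2)], sign=-1
⇒ 4πI² = 105/143
I = (+1)√(105/143/(4π)) = 0.24172507

0.241725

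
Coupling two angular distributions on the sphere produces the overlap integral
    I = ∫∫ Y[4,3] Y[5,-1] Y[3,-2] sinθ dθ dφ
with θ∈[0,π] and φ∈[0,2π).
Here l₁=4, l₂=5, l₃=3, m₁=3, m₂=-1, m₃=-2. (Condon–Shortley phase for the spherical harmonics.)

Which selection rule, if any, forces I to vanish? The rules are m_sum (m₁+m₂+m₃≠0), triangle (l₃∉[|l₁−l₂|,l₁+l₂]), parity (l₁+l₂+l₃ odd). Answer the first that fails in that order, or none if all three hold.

azimuthal sum: 3 − 1 − 2 = 0  ✓
1 ≤ 3 ≤ 9 (triangle on l)  ✓
L = 4 + 5 + 3 = 12 (even)  ✓

none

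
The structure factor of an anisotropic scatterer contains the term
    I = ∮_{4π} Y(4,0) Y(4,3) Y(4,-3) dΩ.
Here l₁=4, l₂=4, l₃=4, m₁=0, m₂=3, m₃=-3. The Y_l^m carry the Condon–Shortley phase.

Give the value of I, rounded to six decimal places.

0.159788

Rules hold: Σm=0, L=12 even, 0≤4≤8.
N = 9·9·9 = 729
Δ = 4!·4!·4!/13! = 1/450450
Racah Σ t=0..4: t=0:+1/13824 t=1:−1/216 t=2:+1/64 t=3:−1/216 t=4:+1/13824 = 5/768
⇒ 3j(4 4 4; 0 0 0)² = 18/1001, sgn +1
Racah Σ t=3..4: t=3:−1/864 t=4:+1/3456 = -1/1152
⇒ 3j(4 4 4; 0 3 -3)² = 7/286, sgn +1
4πI² = N·(3j₀)²·(3jₘ)² = 6561/20449
I = +1·√(0.320847/4π) = 0.15978796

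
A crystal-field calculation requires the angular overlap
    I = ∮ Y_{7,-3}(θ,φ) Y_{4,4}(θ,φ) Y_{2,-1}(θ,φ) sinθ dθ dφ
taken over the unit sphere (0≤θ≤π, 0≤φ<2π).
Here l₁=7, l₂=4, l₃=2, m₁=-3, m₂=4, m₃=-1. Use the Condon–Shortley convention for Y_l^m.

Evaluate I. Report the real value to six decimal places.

l₃=2 ∉ [3,11] — triangle fails ⇒ I = 0

0.000000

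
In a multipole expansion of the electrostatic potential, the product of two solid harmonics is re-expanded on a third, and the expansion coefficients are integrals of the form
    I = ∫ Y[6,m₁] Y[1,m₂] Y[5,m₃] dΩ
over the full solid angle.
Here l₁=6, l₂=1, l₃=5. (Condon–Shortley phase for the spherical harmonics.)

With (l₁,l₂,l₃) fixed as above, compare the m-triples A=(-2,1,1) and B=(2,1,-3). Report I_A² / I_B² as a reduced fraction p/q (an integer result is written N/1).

14/3

Shared (l₁,l₂,l₃)=(6,1,5): N and (l;000)² cancel in I_A²/I_B².
A: Δ = 2!·10!·0!/13! = 1/858; Racah Σ t=2..2: t=2:+1/34560 = 1/34560; ⇒ 3j(6 1 5; -2 1 1)² = 14/429, sgn +1
B: Δ = 2!·10!·0!/13! = 1/858; Racah Σ t=2..2: t=2:+1/161280 = 1/161280; ⇒ 3j(6 1 5; 2 1 -3)² = 1/143, sgn +1
I_A²/I_B² = (14/429)/(1/143) = 14/3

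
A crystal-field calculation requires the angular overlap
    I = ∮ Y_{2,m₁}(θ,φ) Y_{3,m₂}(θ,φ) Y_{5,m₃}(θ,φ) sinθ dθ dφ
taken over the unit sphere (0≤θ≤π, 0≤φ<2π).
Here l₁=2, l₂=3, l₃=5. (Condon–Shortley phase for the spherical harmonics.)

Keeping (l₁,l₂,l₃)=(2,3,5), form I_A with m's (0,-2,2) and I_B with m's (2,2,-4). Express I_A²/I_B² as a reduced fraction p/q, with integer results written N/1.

Shared (l₁,l₂,l₃)=(2,3,5): N and (l;000)² cancel in I_A²/I_B².
A: Δ = 0!·4!·6!/11! = 1/2310; Racah Σ t=0..0: t=0:+1/480 = 1/480; ⇒ 3j(2 3 5; 0 -2 2)² = 3/110, sgn -1
B: Δ = 0!·4!·6!/11! = 1/2310; Racah Σ t=0..0: t=0:+1/2880 = 1/2880; ⇒ 3j(2 3 5; 2 2 -4)² = 3/55, sgn -1
I_A²/I_B² = (3/110)/(3/55) = 1/2

1/2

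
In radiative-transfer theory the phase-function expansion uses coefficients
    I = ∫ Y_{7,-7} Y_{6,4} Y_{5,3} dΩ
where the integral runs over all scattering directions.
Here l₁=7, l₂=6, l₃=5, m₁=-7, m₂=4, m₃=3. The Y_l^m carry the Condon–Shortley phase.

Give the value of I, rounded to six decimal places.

-0.183405

m-sum 0 ✓  L=18 even ✓  1≤5≤13 ✓
Π(2lᵢ+1) = 15×13×11 = 2145
triangle coeff Δ(7,6,5) = 1/174594420
Σ_t [2,6]: t=2:+1/4147200 t=3:−1/207360 t=4:+1/82944 t=5:−1/207360 t=6:+1/4147200 = 1/345600
(3j)²=420/46189 [(7 6 5; 0 0 0)], sign=-1
Σ_t [8,8]: t=8:+1/116121600 = 1/116121600
(3j)²=7/323 [(7 6 5; -7 4 3)], sign=+1
⇒ 4πI² = 44100/104329
I = (-1)√(44100/104329/(4π)) = -0.18340528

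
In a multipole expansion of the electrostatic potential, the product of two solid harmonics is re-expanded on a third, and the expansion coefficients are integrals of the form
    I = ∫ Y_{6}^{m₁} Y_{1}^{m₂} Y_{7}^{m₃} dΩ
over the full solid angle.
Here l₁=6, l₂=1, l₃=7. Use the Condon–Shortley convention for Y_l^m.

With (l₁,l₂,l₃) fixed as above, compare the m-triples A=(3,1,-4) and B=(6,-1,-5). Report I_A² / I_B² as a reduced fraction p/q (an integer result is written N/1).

l's match ⇒ only the (l;m) 3-j factors differ between A and B.
A: triangle coeff Δ(6,1,7) = 1/1365; Σ_t [0,0]: t=0:+1/4354560 = 1/4354560; (3j)²=11/273 [(6 1 7; 3 1 -4)], sign=-1
B: triangle coeff Δ(6,1,7) = 1/1365; Σ_t [0,0]: t=0:+1/958003200 = 1/958003200; (3j)²=1/1365 [(6 1 7; 6 -1 -5)], sign=+1
I_A²/I_B² = (11/273)/(1/1365) = 55/1

55/1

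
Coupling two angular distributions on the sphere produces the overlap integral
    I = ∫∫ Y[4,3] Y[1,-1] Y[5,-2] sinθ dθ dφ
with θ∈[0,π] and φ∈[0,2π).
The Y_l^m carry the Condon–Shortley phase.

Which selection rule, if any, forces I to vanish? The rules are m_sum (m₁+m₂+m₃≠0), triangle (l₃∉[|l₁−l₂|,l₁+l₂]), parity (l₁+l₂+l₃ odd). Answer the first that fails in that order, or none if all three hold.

none

Σmᵢ = 0  ✓
l₃∈[|l₁−l₂|,l₁+l₂]=[3,5], have l₃=5  ✓
Σlᵢ = 10 ⇒ even  ✓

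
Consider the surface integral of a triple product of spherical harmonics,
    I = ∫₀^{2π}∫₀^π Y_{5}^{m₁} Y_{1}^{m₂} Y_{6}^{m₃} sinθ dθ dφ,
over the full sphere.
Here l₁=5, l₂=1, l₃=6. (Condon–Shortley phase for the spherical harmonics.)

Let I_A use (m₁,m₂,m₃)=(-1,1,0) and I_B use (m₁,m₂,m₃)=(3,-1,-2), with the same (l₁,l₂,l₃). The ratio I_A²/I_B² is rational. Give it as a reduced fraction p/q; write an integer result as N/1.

5/2

l's match ⇒ only the (l;m) 3-j factors differ between A and B.
A: triangle coeff Δ(5,1,6) = 1/858; Σ_t [0,0]: t=0:+1/34560 = 1/34560; (3j)²=5/286 [(5 1 6; -1 1 0)], sign=+1
B: triangle coeff Δ(5,1,6) = 1/858; Σ_t [0,0]: t=0:+1/161280 = 1/161280; (3j)²=1/143 [(5 1 6; 3 -1 -2)], sign=+1
I_A²/I_B² = (5/286)/(1/143) = 5/2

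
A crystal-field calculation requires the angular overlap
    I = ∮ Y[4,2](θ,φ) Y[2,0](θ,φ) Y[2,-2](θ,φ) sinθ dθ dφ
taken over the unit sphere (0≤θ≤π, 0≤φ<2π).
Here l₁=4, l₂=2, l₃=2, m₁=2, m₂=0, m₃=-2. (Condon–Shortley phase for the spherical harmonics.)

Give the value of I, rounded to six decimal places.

Rules hold: Σm=0, L=8 even, 2≤2≤6.
N = 9·5·5 = 225
Δ = 4!·4!·0!/9! = 1/630
Racah Σ t=2..2: t=2:+1/16 = 1/16
⇒ 3j(4 2 2; 0 0 0)² = 2/35, sgn +1
Racah Σ t=2..2: t=2:+1/96 = 1/96
⇒ 3j(4 2 2; 2 0 -2)² = 1/42, sgn +1
4πI² = N·(3j₀)²·(3jₘ)² = 15/49
I = +1·√(0.306122/4π) = 0.15607835

0.156078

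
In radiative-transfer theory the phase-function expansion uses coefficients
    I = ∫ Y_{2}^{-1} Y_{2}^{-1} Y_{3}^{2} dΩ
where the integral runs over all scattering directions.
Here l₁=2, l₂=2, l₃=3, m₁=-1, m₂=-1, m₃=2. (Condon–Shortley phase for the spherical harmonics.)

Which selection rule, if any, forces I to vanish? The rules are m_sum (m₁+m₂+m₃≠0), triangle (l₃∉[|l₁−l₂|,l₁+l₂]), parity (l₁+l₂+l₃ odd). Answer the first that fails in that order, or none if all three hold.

Σmᵢ = 0  ✓
l₃∈[|l₁−l₂|,l₁+l₂]=[0,4], have l₃=3  ✓
Σlᵢ = 7 ⇒ odd  ✗

parity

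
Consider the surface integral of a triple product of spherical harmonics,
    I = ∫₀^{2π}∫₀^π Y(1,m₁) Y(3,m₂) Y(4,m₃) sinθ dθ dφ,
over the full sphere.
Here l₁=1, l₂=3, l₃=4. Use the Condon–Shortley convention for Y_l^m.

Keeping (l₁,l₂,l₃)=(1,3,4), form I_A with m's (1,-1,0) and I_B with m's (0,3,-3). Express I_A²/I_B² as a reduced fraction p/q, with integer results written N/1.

Same 1,3,4: normalisation and zero-m 3j drop out of the ratio.
A: Δ: 0! 2! 6! / 9! → 1/252; sum: t=0:+1/96 = 1/96; 3j²(1 3 4; 1 -1 0) = Δ·Π!·Σ² = 1/42  (sign +1)
B: Δ: 0! 2! 6! / 9! → 1/252; sum: t=0:+1/720 = 1/720; 3j²(1 3 4; 0 3 -3) = Δ·Π!·Σ² = 1/36  (sign -1)
I_A²/I_B² = (1/42)/(1/36) = 6/7

6/7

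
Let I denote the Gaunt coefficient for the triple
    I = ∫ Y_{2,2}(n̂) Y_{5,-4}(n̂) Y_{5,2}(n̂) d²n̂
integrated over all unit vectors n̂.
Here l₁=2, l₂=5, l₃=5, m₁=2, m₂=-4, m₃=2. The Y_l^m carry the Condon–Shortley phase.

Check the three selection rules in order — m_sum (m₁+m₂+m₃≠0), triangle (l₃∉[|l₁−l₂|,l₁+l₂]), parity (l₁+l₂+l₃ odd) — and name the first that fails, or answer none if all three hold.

none

Σmᵢ = 0  ✓
l₃∈[|l₁−l₂|,l₁+l₂]=[3,7], have l₃=5  ✓
Σlᵢ = 12 ⇒ even  ✓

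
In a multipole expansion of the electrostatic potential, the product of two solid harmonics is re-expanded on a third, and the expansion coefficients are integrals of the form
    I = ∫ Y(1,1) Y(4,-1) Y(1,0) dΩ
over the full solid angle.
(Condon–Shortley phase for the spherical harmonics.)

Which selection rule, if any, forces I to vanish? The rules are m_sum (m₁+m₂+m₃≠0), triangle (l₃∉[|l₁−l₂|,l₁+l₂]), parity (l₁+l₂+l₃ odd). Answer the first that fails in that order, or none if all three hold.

Σmᵢ = 0  ✓
l₃∈[|l₁−l₂|,l₁+l₂]=[3,5], have l₃=1  ✗
Σlᵢ = 6 ⇒ even

triangle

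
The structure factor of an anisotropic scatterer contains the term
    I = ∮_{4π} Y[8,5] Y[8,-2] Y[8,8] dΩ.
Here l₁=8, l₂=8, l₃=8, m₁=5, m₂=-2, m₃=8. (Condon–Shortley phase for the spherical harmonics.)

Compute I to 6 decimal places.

0.000000

m-sum = 5 − 2 + 8 = 11 ≠ 0 ⇒ I = 0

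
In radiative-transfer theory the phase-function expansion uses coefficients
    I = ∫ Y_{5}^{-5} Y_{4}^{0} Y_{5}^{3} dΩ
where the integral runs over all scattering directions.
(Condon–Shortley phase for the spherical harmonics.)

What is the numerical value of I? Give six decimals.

m-sum = -5 + 0 + 3 = -2 ≠ 0 ⇒ I = 0

0.000000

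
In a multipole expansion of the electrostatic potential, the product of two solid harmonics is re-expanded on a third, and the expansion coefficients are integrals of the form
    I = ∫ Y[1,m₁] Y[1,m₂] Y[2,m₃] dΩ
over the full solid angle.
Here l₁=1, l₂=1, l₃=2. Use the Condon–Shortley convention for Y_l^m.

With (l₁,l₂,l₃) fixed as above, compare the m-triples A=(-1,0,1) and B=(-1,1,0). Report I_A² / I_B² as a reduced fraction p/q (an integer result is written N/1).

3/1

l's match ⇒ only the (l;m) 3-j factors differ between A and B.
A: triangle coeff Δ(1,1,2) = 1/30; Σ_t [0,0]: t=0:+1/2 = 1/2; (3j)²=1/10 [(1 1 2; -1 0 1)], sign=-1
B: triangle coeff Δ(1,1,2) = 1/30; Σ_t [0,0]: t=0:+1/4 = 1/4; (3j)²=1/30 [(1 1 2; -1 1 0)], sign=+1
I_A²/I_B² = (1/10)/(1/30) = 3/1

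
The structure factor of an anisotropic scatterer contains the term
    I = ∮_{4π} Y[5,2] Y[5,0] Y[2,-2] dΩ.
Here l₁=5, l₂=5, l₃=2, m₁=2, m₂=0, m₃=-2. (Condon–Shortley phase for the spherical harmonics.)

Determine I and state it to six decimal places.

-0.191372

Checks pass: Σm=0; 12 even; l₃=2∈[0,10].
(2·5+1)(2·5+1)(2·2+1) = 605
Δ: 8! 2! 2! / 13! → 1/38610
sum: t=3:−1/2880 t=4:+1/576 t=5:−1/2880 = 1/960
3j²(5 5 2; 0 0 0) = Δ·Π!·Σ² = 10/429  (sign +1)
sum: t=3:−1/2880 = -1/2880
3j²(5 5 2; 2 0 -2) = Δ·Π!·Σ² = 14/429  (sign -1)
combine: 4πI² = 605·10/429·14/429 = 700/1521
take √, sign -1: I = -0.19137248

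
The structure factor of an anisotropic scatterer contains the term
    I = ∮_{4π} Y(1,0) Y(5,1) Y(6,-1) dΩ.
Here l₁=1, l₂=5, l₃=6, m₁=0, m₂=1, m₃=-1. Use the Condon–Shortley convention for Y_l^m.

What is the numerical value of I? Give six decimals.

Checks pass: Σm=0; 12 even; l₃=6∈[4,6].
(2·1+1)(2·5+1)(2·6+1) = 429
Δ: 0! 2! 10! / 13! → 1/858
sum: t=0:+1/14400 = 1/14400
3j²(1 5 6; 0 0 0) = Δ·Π!·Σ² = 6/143  (sign +1)
sum: t=0:+1/17280 = 1/17280
3j²(1 5 6; 0 1 -1) = Δ·Π!·Σ² = 35/858  (sign -1)
combine: 4πI² = 429·6/143·35/858 = 105/143
take √, sign -1: I = -0.24172507

-0.241725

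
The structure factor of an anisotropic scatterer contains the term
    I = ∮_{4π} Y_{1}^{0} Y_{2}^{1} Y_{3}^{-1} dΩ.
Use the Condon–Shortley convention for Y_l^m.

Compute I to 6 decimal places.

-0.233597

Rules hold: Σm=0, L=6 even, 1≤3≤3.
N = 3·5·7 = 105
Δ = 0!·2!·4!/7! = 1/105
Racah Σ t=0..0: t=0:+1/4 = 1/4
⇒ 3j(1 2 3; 0 0 0)² = 3/35, sgn -1
Racah Σ t=0..0: t=0:+1/6 = 1/6
⇒ 3j(1 2 3; 0 1 -1)² = 8/105, sgn +1
4πI² = N·(3j₀)²·(3jₘ)² = 24/35
I = -1·√(0.685714/4π) = -0.23359668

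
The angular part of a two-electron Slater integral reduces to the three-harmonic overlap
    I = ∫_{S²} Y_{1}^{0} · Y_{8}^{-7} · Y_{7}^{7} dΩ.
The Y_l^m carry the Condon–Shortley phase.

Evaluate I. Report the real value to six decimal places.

Rules hold: Σm=0, L=16 even, 7≤7≤9.
N = 3·17·15 = 765
Δ = 2!·0!·14!/17! = 1/2040
Racah Σ t=1..1: t=1:−1/25401600 = -1/25401600
⇒ 3j(1 8 7; 0 0 0)² = 8/255, sgn +1
Racah Σ t=1..1: t=1:−1/87178291200 = -1/87178291200
⇒ 3j(1 8 7; 0 -7 7)² = 1/136, sgn -1
4πI² = N·(3j₀)²·(3jₘ)² = 3/17
I = -1·√(0.176471/4π) = -0.11850352

-0.118504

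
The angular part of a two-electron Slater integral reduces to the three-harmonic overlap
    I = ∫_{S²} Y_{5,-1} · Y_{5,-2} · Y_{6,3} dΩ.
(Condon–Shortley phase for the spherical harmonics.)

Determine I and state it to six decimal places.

-0.071298

m-sum 0 ✓  L=16 even ✓  0≤6≤10 ✓
Π(2lᵢ+1) = 11×11×13 = 1573
triangle coeff Δ(5,5,6) = 1/28588560
Σ_t [0,4]: t=0:+1/345600 t=1:−1/13824 t=2:+1/5184 t=3:−1/13824 t=4:+1/345600 = 7/129600
(3j)²=80/7293 [(5 5 6; 0 0 0)], sign=+1
Σ_t [0,3]: t=0:+1/622080 t=1:−1/34560 t=2:+1/23040 t=3:−1/155520 = 1/103680
(3j)²=9/2431 [(5 5 6; -1 -2 3)], sign=-1
⇒ 4πI² = 240/3757
I = (-1)√(240/3757/(4π)) = -0.07129845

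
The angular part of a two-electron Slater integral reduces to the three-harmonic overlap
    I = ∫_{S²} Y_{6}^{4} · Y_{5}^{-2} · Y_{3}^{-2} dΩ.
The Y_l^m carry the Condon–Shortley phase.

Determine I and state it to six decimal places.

0.088266

Rules hold: Σm=0, L=14 even, 1≤3≤11.
N = 13·11·7 = 1001
Δ = 8!·4!·2!/15! = 1/675675
Racah Σ t=3..5: t=3:−1/8640 t=4:+1/2304 t=5:−1/8640 = 7/34560
⇒ 3j(6 5 3; 0 0 0)² = 7/429, sgn -1
Racah Σ t=1..2: t=1:−1/60480 t=2:+1/34560 = 1/80640
⇒ 3j(6 5 3; 4 -2 -2)² = 6/1001, sgn -1
4πI² = N·(3j₀)²·(3jₘ)² = 14/143
I = +1·√(0.0979021/4π) = 0.08826552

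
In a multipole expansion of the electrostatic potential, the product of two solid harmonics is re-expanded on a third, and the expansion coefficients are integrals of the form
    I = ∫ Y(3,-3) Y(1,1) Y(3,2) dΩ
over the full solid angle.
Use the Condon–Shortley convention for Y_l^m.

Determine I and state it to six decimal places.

l₁+l₂+l₃=7 is odd: 3j(l;000)=0 ⇒ I=0

0.000000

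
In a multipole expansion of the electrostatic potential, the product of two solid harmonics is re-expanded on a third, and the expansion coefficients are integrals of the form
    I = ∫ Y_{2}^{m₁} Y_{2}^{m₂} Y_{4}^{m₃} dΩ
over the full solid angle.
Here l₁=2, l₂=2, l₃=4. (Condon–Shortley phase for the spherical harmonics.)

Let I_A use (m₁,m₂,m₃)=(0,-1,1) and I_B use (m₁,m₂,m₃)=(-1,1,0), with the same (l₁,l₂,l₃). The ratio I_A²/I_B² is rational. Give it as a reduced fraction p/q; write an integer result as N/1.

Same 2,2,4: normalisation and zero-m 3j drop out of the ratio.
A: Δ: 0! 4! 4! / 9! → 1/630; sum: t=0:+1/24 = 1/24; 3j²(2 2 4; 0 -1 1) = Δ·Π!·Σ² = 1/21  (sign -1)
B: Δ: 0! 4! 4! / 9! → 1/630; sum: t=0:+1/36 = 1/36; 3j²(2 2 4; -1 1 0) = Δ·Π!·Σ² = 8/315  (sign +1)
I_A²/I_B² = (1/21)/(8/315) = 15/8

15/8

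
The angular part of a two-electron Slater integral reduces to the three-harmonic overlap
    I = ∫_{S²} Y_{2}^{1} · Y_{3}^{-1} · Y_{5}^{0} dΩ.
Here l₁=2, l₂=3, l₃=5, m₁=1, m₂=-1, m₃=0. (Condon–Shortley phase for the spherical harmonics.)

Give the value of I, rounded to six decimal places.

0.169433

Checks pass: Σm=0; 10 even; l₃=5∈[1,5].
(2·2+1)(2·3+1)(2·5+1) = 385
Δ: 0! 4! 6! / 11! → 1/2310
sum: t=0:+1/144 = 1/144
3j²(2 3 5; 0 0 0) = Δ·Π!·Σ² = 10/231  (sign -1)
sum: t=0:+1/288 = 1/288
3j²(2 3 5; 1 -1 0) = Δ·Π!·Σ² = 5/231  (sign -1)
combine: 4πI² = 385·10/231·5/231 = 250/693
take √, sign +1: I = 0.16943318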